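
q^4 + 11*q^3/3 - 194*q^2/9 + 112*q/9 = q*(q - 8/3)*(q - 2/3)*(q + 7)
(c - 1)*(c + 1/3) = c^2 - 2*c/3 - 1/3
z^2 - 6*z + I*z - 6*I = (z - 6)*(z + I)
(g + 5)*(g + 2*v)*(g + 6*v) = g^3 + 8*g^2*v + 5*g^2 + 12*g*v^2 + 40*g*v + 60*v^2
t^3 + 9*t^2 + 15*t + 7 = (t + 1)^2*(t + 7)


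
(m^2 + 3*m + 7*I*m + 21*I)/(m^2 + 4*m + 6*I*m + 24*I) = (m^2 + m*(3 + 7*I) + 21*I)/(m^2 + m*(4 + 6*I) + 24*I)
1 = 1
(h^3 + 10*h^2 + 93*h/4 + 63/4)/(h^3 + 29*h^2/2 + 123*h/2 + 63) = (h + 3/2)/(h + 6)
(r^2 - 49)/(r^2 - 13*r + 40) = (r^2 - 49)/(r^2 - 13*r + 40)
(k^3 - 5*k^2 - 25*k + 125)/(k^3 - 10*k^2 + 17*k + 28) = (k^3 - 5*k^2 - 25*k + 125)/(k^3 - 10*k^2 + 17*k + 28)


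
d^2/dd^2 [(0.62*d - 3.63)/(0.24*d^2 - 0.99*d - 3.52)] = ((2.97 - 0.8928*d)*(-0.24*d^2 + 0.99*d + 3.52) - (0.48*d - 0.99)*(0.62*d - 3.63)*(0.96*d - 1.98))/(-0.24*d^2 + 0.99*d + 3.52)^3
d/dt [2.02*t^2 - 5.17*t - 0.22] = 4.04*t - 5.17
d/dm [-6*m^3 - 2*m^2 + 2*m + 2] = -18*m^2 - 4*m + 2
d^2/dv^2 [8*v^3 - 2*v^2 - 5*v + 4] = 48*v - 4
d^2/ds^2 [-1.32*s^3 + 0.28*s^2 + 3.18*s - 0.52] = 0.56 - 7.92*s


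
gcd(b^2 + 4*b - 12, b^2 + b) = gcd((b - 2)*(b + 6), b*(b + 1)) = 1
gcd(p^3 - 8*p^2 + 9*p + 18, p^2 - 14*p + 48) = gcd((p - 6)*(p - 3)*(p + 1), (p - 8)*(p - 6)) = p - 6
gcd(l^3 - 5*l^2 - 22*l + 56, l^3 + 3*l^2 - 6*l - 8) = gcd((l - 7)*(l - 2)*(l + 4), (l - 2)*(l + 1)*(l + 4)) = l^2 + 2*l - 8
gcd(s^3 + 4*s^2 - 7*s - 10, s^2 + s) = s + 1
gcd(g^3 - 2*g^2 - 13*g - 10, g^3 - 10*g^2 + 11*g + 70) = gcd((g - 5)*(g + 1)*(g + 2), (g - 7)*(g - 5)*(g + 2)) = g^2 - 3*g - 10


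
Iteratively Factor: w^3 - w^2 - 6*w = (w + 2)*(w^2 - 3*w) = (w - 3)*(w + 2)*(w)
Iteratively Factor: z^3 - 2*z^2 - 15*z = (z)*(z^2 - 2*z - 15) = z*(z - 5)*(z + 3)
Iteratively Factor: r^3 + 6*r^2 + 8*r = (r)*(r^2 + 6*r + 8) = r*(r + 2)*(r + 4)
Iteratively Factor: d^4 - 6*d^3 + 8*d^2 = (d)*(d^3 - 6*d^2 + 8*d) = d^2*(d^2 - 6*d + 8) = d^2*(d - 4)*(d - 2)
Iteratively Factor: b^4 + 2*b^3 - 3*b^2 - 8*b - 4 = (b + 1)*(b^3 + b^2 - 4*b - 4) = (b + 1)^2*(b^2 - 4) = (b - 2)*(b + 1)^2*(b + 2)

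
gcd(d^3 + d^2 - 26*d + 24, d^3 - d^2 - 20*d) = 1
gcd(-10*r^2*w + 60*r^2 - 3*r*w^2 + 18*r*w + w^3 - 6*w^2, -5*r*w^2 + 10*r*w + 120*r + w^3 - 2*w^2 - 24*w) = 5*r*w - 30*r - w^2 + 6*w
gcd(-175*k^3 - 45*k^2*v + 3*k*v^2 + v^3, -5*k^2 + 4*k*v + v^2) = 5*k + v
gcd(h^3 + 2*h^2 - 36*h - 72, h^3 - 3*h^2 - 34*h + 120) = h + 6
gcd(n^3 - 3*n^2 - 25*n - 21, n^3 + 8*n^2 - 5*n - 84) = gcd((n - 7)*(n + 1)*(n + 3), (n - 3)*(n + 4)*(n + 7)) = 1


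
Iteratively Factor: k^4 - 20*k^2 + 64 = (k - 2)*(k^3 + 2*k^2 - 16*k - 32) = (k - 2)*(k + 2)*(k^2 - 16) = (k - 2)*(k + 2)*(k + 4)*(k - 4)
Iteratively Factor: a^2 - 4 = (a + 2)*(a - 2)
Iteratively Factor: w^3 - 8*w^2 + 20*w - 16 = (w - 2)*(w^2 - 6*w + 8) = (w - 2)^2*(w - 4)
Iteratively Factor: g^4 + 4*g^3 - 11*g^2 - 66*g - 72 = (g + 3)*(g^3 + g^2 - 14*g - 24) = (g + 2)*(g + 3)*(g^2 - g - 12) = (g + 2)*(g + 3)^2*(g - 4)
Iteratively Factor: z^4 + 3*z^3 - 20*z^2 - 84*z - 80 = (z + 2)*(z^3 + z^2 - 22*z - 40) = (z - 5)*(z + 2)*(z^2 + 6*z + 8) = (z - 5)*(z + 2)^2*(z + 4)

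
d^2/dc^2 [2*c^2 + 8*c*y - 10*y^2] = 4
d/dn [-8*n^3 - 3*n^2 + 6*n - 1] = -24*n^2 - 6*n + 6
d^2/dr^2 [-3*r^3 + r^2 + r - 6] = 2 - 18*r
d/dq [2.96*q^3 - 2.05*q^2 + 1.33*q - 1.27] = 8.88*q^2 - 4.1*q + 1.33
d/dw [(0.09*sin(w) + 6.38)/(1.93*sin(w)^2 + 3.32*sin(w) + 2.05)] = (-24.6268*sin(w) + 0.08685*cos(2*w) - 21.08395)*cos(w)/(1.93*sin(w)^2 + 3.32*sin(w) + 2.05)^2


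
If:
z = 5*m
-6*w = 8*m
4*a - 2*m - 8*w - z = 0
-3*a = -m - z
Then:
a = 0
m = 0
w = 0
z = 0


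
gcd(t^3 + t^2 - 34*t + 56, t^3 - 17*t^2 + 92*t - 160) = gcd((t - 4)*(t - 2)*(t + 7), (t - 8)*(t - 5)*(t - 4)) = t - 4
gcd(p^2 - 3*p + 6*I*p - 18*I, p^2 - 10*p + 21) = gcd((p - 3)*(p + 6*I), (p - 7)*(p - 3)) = p - 3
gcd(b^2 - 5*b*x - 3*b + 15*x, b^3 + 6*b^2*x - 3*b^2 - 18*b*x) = b - 3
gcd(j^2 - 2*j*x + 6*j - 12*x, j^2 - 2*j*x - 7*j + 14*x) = -j + 2*x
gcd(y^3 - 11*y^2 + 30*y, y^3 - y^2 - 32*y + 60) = y - 5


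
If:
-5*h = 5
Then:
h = -1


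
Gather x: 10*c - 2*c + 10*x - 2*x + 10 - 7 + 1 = 8*c + 8*x + 4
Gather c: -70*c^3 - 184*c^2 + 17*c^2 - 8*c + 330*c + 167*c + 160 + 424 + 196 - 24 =-70*c^3 - 167*c^2 + 489*c + 756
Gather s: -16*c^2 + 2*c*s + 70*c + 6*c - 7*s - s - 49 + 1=-16*c^2 + 76*c + s*(2*c - 8) - 48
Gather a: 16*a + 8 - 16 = 16*a - 8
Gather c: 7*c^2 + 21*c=7*c^2 + 21*c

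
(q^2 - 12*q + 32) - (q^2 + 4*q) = 32 - 16*q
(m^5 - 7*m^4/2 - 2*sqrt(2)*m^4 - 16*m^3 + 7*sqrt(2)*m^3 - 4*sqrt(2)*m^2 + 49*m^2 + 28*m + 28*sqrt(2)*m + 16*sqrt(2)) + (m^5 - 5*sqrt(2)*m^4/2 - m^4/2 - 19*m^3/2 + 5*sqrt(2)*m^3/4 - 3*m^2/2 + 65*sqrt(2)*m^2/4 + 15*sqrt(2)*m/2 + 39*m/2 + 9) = 2*m^5 - 9*sqrt(2)*m^4/2 - 4*m^4 - 51*m^3/2 + 33*sqrt(2)*m^3/4 + 49*sqrt(2)*m^2/4 + 95*m^2/2 + 95*m/2 + 71*sqrt(2)*m/2 + 9 + 16*sqrt(2)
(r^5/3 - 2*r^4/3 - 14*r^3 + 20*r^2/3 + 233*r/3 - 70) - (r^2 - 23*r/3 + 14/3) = r^5/3 - 2*r^4/3 - 14*r^3 + 17*r^2/3 + 256*r/3 - 224/3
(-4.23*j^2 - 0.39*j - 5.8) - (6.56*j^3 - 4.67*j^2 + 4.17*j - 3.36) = -6.56*j^3 + 0.44*j^2 - 4.56*j - 2.44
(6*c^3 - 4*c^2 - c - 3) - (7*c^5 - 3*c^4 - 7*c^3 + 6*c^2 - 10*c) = -7*c^5 + 3*c^4 + 13*c^3 - 10*c^2 + 9*c - 3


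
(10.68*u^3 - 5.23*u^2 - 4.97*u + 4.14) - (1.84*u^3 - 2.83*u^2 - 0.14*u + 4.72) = 8.84*u^3 - 2.4*u^2 - 4.83*u - 0.58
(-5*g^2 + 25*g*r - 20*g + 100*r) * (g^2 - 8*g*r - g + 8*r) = -5*g^4 + 65*g^3*r - 15*g^3 - 200*g^2*r^2 + 195*g^2*r + 20*g^2 - 600*g*r^2 - 260*g*r + 800*r^2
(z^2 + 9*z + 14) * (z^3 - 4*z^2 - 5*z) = z^5 + 5*z^4 - 27*z^3 - 101*z^2 - 70*z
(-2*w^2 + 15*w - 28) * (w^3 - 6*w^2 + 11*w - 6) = -2*w^5 + 27*w^4 - 140*w^3 + 345*w^2 - 398*w + 168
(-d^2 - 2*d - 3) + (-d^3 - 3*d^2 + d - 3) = -d^3 - 4*d^2 - d - 6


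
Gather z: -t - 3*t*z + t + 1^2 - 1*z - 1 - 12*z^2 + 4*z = -12*z^2 + z*(3 - 3*t)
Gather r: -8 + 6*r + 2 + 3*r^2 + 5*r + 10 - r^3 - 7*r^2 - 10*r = -r^3 - 4*r^2 + r + 4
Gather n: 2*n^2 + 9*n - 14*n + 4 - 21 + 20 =2*n^2 - 5*n + 3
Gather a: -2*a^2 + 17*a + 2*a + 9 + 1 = -2*a^2 + 19*a + 10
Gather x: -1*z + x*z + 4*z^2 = x*z + 4*z^2 - z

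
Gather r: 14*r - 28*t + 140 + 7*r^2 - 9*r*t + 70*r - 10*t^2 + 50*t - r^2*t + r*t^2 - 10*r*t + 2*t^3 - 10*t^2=r^2*(7 - t) + r*(t^2 - 19*t + 84) + 2*t^3 - 20*t^2 + 22*t + 140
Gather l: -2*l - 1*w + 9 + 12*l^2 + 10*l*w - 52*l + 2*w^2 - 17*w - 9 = 12*l^2 + l*(10*w - 54) + 2*w^2 - 18*w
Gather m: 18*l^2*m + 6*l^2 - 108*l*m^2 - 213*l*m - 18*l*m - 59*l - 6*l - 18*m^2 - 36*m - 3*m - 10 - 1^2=6*l^2 - 65*l + m^2*(-108*l - 18) + m*(18*l^2 - 231*l - 39) - 11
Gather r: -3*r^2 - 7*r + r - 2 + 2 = -3*r^2 - 6*r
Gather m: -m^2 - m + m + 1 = 1 - m^2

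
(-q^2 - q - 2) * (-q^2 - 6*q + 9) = q^4 + 7*q^3 - q^2 + 3*q - 18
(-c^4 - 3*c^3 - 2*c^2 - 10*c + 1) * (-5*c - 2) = 5*c^5 + 17*c^4 + 16*c^3 + 54*c^2 + 15*c - 2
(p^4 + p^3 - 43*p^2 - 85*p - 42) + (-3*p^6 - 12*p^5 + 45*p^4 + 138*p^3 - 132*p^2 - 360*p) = -3*p^6 - 12*p^5 + 46*p^4 + 139*p^3 - 175*p^2 - 445*p - 42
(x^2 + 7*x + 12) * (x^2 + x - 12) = x^4 + 8*x^3 + 7*x^2 - 72*x - 144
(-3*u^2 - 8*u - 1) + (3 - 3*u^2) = -6*u^2 - 8*u + 2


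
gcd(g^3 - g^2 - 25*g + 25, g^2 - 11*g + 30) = g - 5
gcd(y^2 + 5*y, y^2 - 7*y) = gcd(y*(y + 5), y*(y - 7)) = y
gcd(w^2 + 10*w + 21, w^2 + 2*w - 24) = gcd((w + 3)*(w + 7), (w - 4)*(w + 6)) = 1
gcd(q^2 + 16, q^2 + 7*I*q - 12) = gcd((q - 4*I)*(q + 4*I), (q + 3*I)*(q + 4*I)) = q + 4*I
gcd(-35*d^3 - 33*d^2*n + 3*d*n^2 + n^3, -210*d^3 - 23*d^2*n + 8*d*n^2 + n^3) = 35*d^2 - 2*d*n - n^2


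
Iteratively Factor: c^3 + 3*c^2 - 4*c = (c)*(c^2 + 3*c - 4) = c*(c + 4)*(c - 1)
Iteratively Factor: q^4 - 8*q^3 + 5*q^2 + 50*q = (q - 5)*(q^3 - 3*q^2 - 10*q) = (q - 5)^2*(q^2 + 2*q) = (q - 5)^2*(q + 2)*(q)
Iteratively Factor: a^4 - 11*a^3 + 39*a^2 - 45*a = (a - 3)*(a^3 - 8*a^2 + 15*a) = (a - 3)^2*(a^2 - 5*a) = (a - 5)*(a - 3)^2*(a)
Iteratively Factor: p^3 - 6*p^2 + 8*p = (p - 2)*(p^2 - 4*p) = (p - 4)*(p - 2)*(p)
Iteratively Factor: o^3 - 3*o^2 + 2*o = (o - 2)*(o^2 - o) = (o - 2)*(o - 1)*(o)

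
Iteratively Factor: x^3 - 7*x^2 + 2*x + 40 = (x + 2)*(x^2 - 9*x + 20) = (x - 5)*(x + 2)*(x - 4)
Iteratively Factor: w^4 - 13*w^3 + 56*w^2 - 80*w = (w - 4)*(w^3 - 9*w^2 + 20*w) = (w - 5)*(w - 4)*(w^2 - 4*w) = w*(w - 5)*(w - 4)*(w - 4)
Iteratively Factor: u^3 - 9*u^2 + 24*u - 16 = (u - 4)*(u^2 - 5*u + 4) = (u - 4)*(u - 1)*(u - 4)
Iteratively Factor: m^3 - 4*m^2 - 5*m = (m - 5)*(m^2 + m) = m*(m - 5)*(m + 1)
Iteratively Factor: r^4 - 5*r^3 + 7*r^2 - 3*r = (r)*(r^3 - 5*r^2 + 7*r - 3) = r*(r - 1)*(r^2 - 4*r + 3) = r*(r - 1)^2*(r - 3)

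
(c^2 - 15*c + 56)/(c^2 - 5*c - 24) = (c - 7)/(c + 3)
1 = 1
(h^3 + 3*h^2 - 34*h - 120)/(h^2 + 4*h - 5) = (h^2 - 2*h - 24)/(h - 1)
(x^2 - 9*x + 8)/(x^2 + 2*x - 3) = (x - 8)/(x + 3)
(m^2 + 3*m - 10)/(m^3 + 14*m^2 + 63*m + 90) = (m - 2)/(m^2 + 9*m + 18)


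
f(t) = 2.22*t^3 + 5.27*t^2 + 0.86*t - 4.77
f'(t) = 6.66*t^2 + 10.54*t + 0.86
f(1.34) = 11.19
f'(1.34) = 26.94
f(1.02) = 3.95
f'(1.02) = 18.54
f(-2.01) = -3.24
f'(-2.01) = 6.58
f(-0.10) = -4.81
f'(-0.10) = -0.13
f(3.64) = 175.25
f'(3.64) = 127.47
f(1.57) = 18.16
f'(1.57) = 33.82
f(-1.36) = -1.78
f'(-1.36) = -1.16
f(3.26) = 130.96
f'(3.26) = 106.00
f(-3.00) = -19.86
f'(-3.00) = 29.18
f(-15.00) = -6324.42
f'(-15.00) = 1341.26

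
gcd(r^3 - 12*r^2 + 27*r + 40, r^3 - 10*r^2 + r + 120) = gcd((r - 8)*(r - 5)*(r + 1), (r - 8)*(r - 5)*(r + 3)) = r^2 - 13*r + 40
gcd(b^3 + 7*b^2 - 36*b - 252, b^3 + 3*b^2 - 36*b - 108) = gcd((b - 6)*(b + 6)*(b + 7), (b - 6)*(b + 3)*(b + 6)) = b^2 - 36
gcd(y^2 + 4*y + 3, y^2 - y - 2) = y + 1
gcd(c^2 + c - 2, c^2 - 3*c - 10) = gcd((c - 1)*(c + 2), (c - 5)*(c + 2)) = c + 2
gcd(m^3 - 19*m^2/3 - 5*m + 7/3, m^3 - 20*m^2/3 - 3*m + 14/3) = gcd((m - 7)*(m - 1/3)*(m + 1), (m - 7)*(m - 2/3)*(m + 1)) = m^2 - 6*m - 7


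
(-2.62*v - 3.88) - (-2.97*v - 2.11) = 0.35*v - 1.77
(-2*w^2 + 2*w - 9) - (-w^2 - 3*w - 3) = -w^2 + 5*w - 6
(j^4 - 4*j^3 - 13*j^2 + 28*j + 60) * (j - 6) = j^5 - 10*j^4 + 11*j^3 + 106*j^2 - 108*j - 360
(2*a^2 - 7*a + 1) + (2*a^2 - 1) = 4*a^2 - 7*a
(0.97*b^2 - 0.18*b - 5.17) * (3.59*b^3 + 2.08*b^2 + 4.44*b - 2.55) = 3.4823*b^5 + 1.3714*b^4 - 14.6279*b^3 - 14.0263*b^2 - 22.4958*b + 13.1835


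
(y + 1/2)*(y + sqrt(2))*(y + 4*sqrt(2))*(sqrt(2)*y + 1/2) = sqrt(2)*y^4 + sqrt(2)*y^3/2 + 21*y^3/2 + 21*y^2/4 + 21*sqrt(2)*y^2/2 + 4*y + 21*sqrt(2)*y/4 + 2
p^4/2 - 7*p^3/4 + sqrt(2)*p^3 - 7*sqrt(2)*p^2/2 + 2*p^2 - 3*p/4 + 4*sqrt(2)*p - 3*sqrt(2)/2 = (p/2 + sqrt(2))*(p - 3/2)*(p - 1)^2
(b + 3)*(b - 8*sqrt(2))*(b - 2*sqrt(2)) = b^3 - 10*sqrt(2)*b^2 + 3*b^2 - 30*sqrt(2)*b + 32*b + 96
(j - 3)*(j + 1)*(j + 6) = j^3 + 4*j^2 - 15*j - 18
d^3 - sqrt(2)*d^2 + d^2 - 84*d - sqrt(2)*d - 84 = (d + 1)*(d - 7*sqrt(2))*(d + 6*sqrt(2))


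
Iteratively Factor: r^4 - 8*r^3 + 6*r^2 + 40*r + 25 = (r + 1)*(r^3 - 9*r^2 + 15*r + 25) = (r - 5)*(r + 1)*(r^2 - 4*r - 5) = (r - 5)^2*(r + 1)*(r + 1)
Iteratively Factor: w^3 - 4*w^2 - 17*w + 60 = (w + 4)*(w^2 - 8*w + 15) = (w - 3)*(w + 4)*(w - 5)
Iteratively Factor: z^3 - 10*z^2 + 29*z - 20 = (z - 1)*(z^2 - 9*z + 20) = (z - 4)*(z - 1)*(z - 5)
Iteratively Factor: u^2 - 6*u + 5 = (u - 1)*(u - 5)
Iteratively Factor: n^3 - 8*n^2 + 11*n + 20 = (n - 5)*(n^2 - 3*n - 4) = (n - 5)*(n - 4)*(n + 1)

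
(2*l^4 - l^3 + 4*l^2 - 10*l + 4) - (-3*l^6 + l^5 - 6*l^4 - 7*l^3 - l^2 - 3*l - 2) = 3*l^6 - l^5 + 8*l^4 + 6*l^3 + 5*l^2 - 7*l + 6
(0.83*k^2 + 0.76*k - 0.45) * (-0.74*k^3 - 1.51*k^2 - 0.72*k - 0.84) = -0.6142*k^5 - 1.8157*k^4 - 1.4122*k^3 - 0.5649*k^2 - 0.3144*k + 0.378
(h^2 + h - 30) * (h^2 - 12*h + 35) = h^4 - 11*h^3 - 7*h^2 + 395*h - 1050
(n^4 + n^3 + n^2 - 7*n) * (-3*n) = -3*n^5 - 3*n^4 - 3*n^3 + 21*n^2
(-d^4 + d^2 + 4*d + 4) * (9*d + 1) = -9*d^5 - d^4 + 9*d^3 + 37*d^2 + 40*d + 4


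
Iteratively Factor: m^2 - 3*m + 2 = (m - 1)*(m - 2)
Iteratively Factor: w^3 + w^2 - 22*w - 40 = (w + 2)*(w^2 - w - 20) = (w - 5)*(w + 2)*(w + 4)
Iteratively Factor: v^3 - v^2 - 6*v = (v)*(v^2 - v - 6) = v*(v + 2)*(v - 3)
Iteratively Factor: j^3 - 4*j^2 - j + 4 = (j - 4)*(j^2 - 1) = (j - 4)*(j + 1)*(j - 1)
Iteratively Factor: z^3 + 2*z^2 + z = (z)*(z^2 + 2*z + 1) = z*(z + 1)*(z + 1)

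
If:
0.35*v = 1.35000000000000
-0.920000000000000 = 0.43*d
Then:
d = -2.14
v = 3.86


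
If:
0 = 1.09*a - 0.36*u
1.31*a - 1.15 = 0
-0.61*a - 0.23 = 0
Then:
No Solution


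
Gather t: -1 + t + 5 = t + 4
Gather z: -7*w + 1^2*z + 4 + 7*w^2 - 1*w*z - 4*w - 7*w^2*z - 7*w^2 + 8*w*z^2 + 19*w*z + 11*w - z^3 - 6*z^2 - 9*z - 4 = -z^3 + z^2*(8*w - 6) + z*(-7*w^2 + 18*w - 8)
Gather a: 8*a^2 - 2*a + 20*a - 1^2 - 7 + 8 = 8*a^2 + 18*a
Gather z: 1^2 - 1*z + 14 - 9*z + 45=60 - 10*z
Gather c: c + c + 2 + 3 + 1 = 2*c + 6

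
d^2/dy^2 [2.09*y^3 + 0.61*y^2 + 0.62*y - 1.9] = 12.54*y + 1.22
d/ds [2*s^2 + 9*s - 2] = 4*s + 9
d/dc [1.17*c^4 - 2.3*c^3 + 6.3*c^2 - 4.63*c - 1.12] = 4.68*c^3 - 6.9*c^2 + 12.6*c - 4.63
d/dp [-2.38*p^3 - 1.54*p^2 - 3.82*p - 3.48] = -7.14*p^2 - 3.08*p - 3.82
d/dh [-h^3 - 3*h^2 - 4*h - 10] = -3*h^2 - 6*h - 4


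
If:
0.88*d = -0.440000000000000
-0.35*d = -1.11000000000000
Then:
No Solution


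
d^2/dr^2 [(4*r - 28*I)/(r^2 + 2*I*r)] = 8*(r*(-3*r + 5*I)*(r + 2*I) + 4*(r - 7*I)*(r + I)^2)/(r^3*(r + 2*I)^3)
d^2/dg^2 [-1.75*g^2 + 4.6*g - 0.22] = -3.50000000000000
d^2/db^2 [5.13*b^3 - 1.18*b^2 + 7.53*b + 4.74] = 30.78*b - 2.36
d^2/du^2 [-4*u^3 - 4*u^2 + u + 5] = -24*u - 8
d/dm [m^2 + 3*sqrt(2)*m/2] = 2*m + 3*sqrt(2)/2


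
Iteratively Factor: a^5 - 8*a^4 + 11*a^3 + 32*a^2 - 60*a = (a - 2)*(a^4 - 6*a^3 - a^2 + 30*a) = (a - 5)*(a - 2)*(a^3 - a^2 - 6*a) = a*(a - 5)*(a - 2)*(a^2 - a - 6) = a*(a - 5)*(a - 2)*(a + 2)*(a - 3)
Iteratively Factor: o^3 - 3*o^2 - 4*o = (o - 4)*(o^2 + o) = o*(o - 4)*(o + 1)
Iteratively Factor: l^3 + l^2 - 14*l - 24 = (l + 2)*(l^2 - l - 12) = (l + 2)*(l + 3)*(l - 4)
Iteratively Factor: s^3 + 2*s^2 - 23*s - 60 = (s - 5)*(s^2 + 7*s + 12) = (s - 5)*(s + 3)*(s + 4)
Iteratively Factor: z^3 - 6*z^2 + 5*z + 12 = (z - 4)*(z^2 - 2*z - 3) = (z - 4)*(z - 3)*(z + 1)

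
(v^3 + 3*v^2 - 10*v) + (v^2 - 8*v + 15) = v^3 + 4*v^2 - 18*v + 15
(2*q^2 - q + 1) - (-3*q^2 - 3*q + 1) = 5*q^2 + 2*q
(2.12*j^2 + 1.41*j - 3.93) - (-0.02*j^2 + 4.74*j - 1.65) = 2.14*j^2 - 3.33*j - 2.28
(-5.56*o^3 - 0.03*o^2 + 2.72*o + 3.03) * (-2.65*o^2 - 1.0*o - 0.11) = 14.734*o^5 + 5.6395*o^4 - 6.5664*o^3 - 10.7462*o^2 - 3.3292*o - 0.3333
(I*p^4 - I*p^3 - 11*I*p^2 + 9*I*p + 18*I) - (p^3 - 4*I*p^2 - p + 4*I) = I*p^4 - p^3 - I*p^3 - 7*I*p^2 + p + 9*I*p + 14*I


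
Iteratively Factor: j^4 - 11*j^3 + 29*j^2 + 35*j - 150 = (j - 5)*(j^3 - 6*j^2 - j + 30) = (j - 5)*(j - 3)*(j^2 - 3*j - 10) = (j - 5)*(j - 3)*(j + 2)*(j - 5)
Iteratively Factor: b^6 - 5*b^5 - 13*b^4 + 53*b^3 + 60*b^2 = (b)*(b^5 - 5*b^4 - 13*b^3 + 53*b^2 + 60*b) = b*(b + 3)*(b^4 - 8*b^3 + 11*b^2 + 20*b) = b^2*(b + 3)*(b^3 - 8*b^2 + 11*b + 20) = b^2*(b + 1)*(b + 3)*(b^2 - 9*b + 20) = b^2*(b - 4)*(b + 1)*(b + 3)*(b - 5)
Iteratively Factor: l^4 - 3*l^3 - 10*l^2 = (l - 5)*(l^3 + 2*l^2) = l*(l - 5)*(l^2 + 2*l) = l^2*(l - 5)*(l + 2)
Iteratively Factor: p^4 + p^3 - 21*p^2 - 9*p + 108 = (p - 3)*(p^3 + 4*p^2 - 9*p - 36) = (p - 3)*(p + 4)*(p^2 - 9) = (p - 3)^2*(p + 4)*(p + 3)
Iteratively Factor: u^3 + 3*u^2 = (u)*(u^2 + 3*u) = u*(u + 3)*(u)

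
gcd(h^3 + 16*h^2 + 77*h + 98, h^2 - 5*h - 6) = 1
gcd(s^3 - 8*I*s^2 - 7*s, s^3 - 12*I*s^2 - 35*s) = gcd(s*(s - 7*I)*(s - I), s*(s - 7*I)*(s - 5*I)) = s^2 - 7*I*s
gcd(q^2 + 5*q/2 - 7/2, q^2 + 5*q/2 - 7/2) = q^2 + 5*q/2 - 7/2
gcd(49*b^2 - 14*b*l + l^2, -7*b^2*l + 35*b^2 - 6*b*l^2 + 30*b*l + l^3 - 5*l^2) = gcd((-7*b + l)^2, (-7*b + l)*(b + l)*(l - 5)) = 7*b - l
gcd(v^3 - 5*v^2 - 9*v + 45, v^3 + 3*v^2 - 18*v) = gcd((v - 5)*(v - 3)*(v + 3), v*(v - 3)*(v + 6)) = v - 3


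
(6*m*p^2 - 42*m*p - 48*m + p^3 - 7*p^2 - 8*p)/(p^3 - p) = (6*m*p - 48*m + p^2 - 8*p)/(p*(p - 1))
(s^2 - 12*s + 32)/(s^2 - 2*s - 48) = (s - 4)/(s + 6)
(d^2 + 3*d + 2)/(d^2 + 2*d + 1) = (d + 2)/(d + 1)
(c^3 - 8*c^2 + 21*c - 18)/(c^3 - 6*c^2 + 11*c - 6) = (c - 3)/(c - 1)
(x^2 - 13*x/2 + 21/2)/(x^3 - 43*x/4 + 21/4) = 2*(2*x - 7)/(4*x^2 + 12*x - 7)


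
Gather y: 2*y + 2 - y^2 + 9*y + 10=-y^2 + 11*y + 12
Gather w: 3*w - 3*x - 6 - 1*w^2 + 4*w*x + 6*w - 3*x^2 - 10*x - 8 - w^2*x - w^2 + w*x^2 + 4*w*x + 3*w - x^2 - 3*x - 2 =w^2*(-x - 2) + w*(x^2 + 8*x + 12) - 4*x^2 - 16*x - 16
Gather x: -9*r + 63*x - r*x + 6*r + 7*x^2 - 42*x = -3*r + 7*x^2 + x*(21 - r)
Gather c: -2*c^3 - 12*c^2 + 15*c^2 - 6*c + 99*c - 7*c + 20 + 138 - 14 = -2*c^3 + 3*c^2 + 86*c + 144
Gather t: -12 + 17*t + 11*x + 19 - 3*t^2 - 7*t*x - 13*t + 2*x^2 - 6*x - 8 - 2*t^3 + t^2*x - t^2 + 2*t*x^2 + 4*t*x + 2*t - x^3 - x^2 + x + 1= -2*t^3 + t^2*(x - 4) + t*(2*x^2 - 3*x + 6) - x^3 + x^2 + 6*x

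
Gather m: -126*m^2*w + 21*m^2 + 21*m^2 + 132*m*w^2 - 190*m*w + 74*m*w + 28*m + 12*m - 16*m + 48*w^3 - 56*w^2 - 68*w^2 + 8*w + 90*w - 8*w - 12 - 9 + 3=m^2*(42 - 126*w) + m*(132*w^2 - 116*w + 24) + 48*w^3 - 124*w^2 + 90*w - 18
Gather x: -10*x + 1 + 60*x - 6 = 50*x - 5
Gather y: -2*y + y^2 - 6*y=y^2 - 8*y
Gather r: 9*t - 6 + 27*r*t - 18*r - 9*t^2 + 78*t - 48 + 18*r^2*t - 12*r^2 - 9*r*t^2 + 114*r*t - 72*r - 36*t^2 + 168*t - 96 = r^2*(18*t - 12) + r*(-9*t^2 + 141*t - 90) - 45*t^2 + 255*t - 150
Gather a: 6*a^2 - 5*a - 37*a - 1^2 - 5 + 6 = 6*a^2 - 42*a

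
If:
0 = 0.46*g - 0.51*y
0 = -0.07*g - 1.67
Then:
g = -23.86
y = -21.52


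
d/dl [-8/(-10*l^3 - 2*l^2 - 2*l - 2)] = 4*(-15*l^2 - 2*l - 1)/(5*l^3 + l^2 + l + 1)^2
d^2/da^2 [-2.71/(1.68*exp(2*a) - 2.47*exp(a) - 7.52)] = (2.71*(3.36*exp(a) - 2.47)*(6.72*exp(a) - 4.94)*exp(a) + (18.2112*exp(a) - 6.6937)*(-1.68*exp(2*a) + 2.47*exp(a) + 7.52))*exp(a)/(-1.68*exp(2*a) + 2.47*exp(a) + 7.52)^3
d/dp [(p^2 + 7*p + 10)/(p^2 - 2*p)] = (-9*p^2 - 20*p + 20)/(p^2*(p^2 - 4*p + 4))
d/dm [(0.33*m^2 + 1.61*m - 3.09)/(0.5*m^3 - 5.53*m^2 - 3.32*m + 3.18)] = (-0.165*m^4 - 1.61*m^3 + 12.4427*m^2 - 32.0766*m - 5.139)/(0.25*m^6 - 5.53*m^5 + 27.2609*m^4 + 39.8992*m^3 - 24.1484*m^2 - 21.1152*m + 10.1124)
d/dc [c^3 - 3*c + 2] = 3*c^2 - 3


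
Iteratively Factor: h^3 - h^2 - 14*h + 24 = (h - 3)*(h^2 + 2*h - 8) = (h - 3)*(h - 2)*(h + 4)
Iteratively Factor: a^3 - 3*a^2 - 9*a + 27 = (a + 3)*(a^2 - 6*a + 9) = (a - 3)*(a + 3)*(a - 3)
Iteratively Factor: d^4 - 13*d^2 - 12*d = (d + 1)*(d^3 - d^2 - 12*d) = d*(d + 1)*(d^2 - d - 12) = d*(d - 4)*(d + 1)*(d + 3)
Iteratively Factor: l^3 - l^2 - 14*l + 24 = (l + 4)*(l^2 - 5*l + 6) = (l - 2)*(l + 4)*(l - 3)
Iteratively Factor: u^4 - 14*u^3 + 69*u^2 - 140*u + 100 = (u - 5)*(u^3 - 9*u^2 + 24*u - 20) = (u - 5)^2*(u^2 - 4*u + 4) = (u - 5)^2*(u - 2)*(u - 2)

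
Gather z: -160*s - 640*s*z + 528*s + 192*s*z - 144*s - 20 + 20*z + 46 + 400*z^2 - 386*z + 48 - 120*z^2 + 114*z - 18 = 224*s + 280*z^2 + z*(-448*s - 252) + 56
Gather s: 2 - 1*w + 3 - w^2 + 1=-w^2 - w + 6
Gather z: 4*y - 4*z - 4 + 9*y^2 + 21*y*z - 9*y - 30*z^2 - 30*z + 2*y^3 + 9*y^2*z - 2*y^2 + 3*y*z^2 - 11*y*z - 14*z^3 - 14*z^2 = 2*y^3 + 7*y^2 - 5*y - 14*z^3 + z^2*(3*y - 44) + z*(9*y^2 + 10*y - 34) - 4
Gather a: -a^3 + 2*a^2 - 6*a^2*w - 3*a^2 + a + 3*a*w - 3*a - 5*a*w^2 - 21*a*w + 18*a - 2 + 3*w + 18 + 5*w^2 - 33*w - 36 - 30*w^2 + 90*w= -a^3 + a^2*(-6*w - 1) + a*(-5*w^2 - 18*w + 16) - 25*w^2 + 60*w - 20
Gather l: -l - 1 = -l - 1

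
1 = 1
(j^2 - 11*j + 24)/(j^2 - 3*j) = (j - 8)/j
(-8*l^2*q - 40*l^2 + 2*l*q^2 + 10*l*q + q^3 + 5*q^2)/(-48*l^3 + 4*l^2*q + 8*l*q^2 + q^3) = (q + 5)/(6*l + q)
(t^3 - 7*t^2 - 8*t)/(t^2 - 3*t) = (t^2 - 7*t - 8)/(t - 3)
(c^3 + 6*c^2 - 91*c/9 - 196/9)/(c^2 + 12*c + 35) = (c^2 - c - 28/9)/(c + 5)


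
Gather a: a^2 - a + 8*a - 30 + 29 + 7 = a^2 + 7*a + 6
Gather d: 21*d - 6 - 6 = 21*d - 12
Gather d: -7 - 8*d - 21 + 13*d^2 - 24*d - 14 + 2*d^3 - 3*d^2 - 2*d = 2*d^3 + 10*d^2 - 34*d - 42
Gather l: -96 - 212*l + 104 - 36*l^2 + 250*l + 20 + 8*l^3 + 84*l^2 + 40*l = 8*l^3 + 48*l^2 + 78*l + 28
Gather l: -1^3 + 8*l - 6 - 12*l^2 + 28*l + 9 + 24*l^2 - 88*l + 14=12*l^2 - 52*l + 16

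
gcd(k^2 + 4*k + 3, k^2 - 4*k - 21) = k + 3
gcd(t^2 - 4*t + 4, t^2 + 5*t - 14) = t - 2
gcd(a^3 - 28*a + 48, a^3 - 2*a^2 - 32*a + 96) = a^2 + 2*a - 24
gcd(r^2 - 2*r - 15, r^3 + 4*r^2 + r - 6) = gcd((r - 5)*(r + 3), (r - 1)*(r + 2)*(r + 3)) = r + 3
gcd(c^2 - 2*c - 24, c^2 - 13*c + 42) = c - 6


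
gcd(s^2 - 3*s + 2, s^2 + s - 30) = 1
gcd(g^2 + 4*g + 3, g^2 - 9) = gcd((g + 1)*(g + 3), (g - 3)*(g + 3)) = g + 3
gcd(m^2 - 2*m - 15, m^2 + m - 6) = m + 3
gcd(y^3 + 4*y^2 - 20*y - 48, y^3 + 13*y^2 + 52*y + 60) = y^2 + 8*y + 12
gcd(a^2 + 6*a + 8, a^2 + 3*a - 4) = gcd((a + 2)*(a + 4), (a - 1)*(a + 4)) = a + 4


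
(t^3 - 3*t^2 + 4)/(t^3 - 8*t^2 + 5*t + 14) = (t - 2)/(t - 7)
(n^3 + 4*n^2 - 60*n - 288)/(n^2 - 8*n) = n + 12 + 36/n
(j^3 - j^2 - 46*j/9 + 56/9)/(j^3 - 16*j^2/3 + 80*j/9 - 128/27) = 3*(3*j^2 + j - 14)/(9*j^2 - 36*j + 32)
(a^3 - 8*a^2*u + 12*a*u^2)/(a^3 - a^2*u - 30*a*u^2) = (a - 2*u)/(a + 5*u)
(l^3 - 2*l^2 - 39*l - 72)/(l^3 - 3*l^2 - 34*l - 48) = (l + 3)/(l + 2)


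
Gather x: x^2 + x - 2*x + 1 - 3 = x^2 - x - 2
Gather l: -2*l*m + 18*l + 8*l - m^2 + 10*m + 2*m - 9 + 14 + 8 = l*(26 - 2*m) - m^2 + 12*m + 13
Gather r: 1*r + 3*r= 4*r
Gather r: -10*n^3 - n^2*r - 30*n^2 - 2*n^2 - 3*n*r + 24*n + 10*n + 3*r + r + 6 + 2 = -10*n^3 - 32*n^2 + 34*n + r*(-n^2 - 3*n + 4) + 8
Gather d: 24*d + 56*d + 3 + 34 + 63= 80*d + 100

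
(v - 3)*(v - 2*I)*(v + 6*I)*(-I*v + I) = -I*v^4 + 4*v^3 + 4*I*v^3 - 16*v^2 - 15*I*v^2 + 12*v + 48*I*v - 36*I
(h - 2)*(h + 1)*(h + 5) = h^3 + 4*h^2 - 7*h - 10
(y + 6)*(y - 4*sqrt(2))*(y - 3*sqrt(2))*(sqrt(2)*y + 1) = sqrt(2)*y^4 - 13*y^3 + 6*sqrt(2)*y^3 - 78*y^2 + 17*sqrt(2)*y^2 + 24*y + 102*sqrt(2)*y + 144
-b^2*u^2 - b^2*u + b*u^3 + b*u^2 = u*(-b + u)*(b*u + b)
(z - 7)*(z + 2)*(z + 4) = z^3 - z^2 - 34*z - 56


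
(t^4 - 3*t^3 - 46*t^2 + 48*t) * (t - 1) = t^5 - 4*t^4 - 43*t^3 + 94*t^2 - 48*t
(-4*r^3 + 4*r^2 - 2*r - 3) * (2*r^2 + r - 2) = -8*r^5 + 4*r^4 + 8*r^3 - 16*r^2 + r + 6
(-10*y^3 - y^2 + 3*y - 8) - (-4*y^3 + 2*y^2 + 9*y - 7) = -6*y^3 - 3*y^2 - 6*y - 1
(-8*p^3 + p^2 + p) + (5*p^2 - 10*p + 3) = -8*p^3 + 6*p^2 - 9*p + 3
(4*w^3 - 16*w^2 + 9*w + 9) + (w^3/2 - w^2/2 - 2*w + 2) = 9*w^3/2 - 33*w^2/2 + 7*w + 11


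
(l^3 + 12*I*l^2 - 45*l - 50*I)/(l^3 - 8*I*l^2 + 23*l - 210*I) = (l^2 + 7*I*l - 10)/(l^2 - 13*I*l - 42)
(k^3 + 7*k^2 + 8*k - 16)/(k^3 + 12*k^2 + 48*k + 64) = (k - 1)/(k + 4)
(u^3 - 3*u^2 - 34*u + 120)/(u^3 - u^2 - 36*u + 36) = (u^2 - 9*u + 20)/(u^2 - 7*u + 6)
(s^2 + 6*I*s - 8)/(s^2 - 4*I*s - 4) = (-s^2 - 6*I*s + 8)/(-s^2 + 4*I*s + 4)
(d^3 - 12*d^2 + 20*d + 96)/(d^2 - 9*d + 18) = (d^2 - 6*d - 16)/(d - 3)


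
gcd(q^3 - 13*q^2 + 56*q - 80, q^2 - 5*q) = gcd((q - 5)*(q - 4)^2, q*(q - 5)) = q - 5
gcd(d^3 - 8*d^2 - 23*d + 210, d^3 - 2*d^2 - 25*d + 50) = d + 5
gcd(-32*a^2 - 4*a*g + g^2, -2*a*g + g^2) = 1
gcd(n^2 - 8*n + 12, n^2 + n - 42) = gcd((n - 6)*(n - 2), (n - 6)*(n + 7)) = n - 6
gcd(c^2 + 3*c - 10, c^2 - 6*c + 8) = c - 2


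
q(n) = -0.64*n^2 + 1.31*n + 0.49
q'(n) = 1.31 - 1.28*n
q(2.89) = -1.07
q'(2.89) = -2.39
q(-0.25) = 0.12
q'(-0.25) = 1.63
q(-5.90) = -29.52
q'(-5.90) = 8.86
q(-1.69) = -3.55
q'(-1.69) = 3.47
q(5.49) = -11.61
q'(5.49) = -5.72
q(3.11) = -1.63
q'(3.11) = -2.67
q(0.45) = 0.95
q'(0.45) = 0.73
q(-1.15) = -1.86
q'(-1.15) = 2.78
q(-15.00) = -163.16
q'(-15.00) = 20.51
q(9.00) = -39.56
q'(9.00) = -10.21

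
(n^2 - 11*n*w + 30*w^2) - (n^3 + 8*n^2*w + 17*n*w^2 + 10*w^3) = -n^3 - 8*n^2*w + n^2 - 17*n*w^2 - 11*n*w - 10*w^3 + 30*w^2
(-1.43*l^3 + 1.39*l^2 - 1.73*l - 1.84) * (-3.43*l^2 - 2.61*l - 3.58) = 4.9049*l^5 - 1.0354*l^4 + 7.4254*l^3 + 5.8503*l^2 + 10.9958*l + 6.5872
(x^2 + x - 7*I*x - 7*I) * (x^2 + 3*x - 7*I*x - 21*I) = x^4 + 4*x^3 - 14*I*x^3 - 46*x^2 - 56*I*x^2 - 196*x - 42*I*x - 147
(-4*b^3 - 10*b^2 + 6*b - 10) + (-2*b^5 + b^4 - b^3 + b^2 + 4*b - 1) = -2*b^5 + b^4 - 5*b^3 - 9*b^2 + 10*b - 11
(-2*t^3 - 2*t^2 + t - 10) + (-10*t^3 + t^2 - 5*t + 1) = -12*t^3 - t^2 - 4*t - 9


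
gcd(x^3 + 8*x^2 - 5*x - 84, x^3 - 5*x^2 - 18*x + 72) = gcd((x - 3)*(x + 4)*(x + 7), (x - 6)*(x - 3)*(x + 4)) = x^2 + x - 12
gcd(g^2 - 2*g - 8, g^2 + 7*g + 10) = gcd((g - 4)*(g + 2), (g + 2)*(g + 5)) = g + 2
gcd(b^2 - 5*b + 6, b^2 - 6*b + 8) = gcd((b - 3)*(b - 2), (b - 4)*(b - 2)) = b - 2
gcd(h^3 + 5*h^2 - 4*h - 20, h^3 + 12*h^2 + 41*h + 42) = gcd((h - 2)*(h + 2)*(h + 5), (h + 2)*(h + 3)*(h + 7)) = h + 2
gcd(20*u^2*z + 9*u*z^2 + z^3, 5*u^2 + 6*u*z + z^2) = 5*u + z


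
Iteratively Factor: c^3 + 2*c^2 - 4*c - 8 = (c - 2)*(c^2 + 4*c + 4) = (c - 2)*(c + 2)*(c + 2)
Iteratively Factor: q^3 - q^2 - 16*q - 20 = (q + 2)*(q^2 - 3*q - 10) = (q - 5)*(q + 2)*(q + 2)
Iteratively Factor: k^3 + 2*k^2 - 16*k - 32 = (k + 4)*(k^2 - 2*k - 8) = (k + 2)*(k + 4)*(k - 4)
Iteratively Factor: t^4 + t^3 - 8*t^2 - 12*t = (t - 3)*(t^3 + 4*t^2 + 4*t) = t*(t - 3)*(t^2 + 4*t + 4) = t*(t - 3)*(t + 2)*(t + 2)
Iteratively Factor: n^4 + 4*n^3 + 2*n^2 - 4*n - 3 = (n + 1)*(n^3 + 3*n^2 - n - 3) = (n + 1)*(n + 3)*(n^2 - 1) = (n - 1)*(n + 1)*(n + 3)*(n + 1)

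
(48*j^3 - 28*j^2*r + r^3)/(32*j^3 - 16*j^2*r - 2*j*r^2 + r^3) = (6*j + r)/(4*j + r)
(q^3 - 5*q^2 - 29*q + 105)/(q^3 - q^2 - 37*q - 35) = (q - 3)/(q + 1)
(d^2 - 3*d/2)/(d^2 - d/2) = (2*d - 3)/(2*d - 1)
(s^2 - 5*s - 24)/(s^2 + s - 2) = (s^2 - 5*s - 24)/(s^2 + s - 2)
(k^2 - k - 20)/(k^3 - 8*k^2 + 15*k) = (k + 4)/(k*(k - 3))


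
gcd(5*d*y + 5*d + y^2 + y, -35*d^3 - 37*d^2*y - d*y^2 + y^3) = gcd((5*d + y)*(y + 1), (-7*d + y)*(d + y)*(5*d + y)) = 5*d + y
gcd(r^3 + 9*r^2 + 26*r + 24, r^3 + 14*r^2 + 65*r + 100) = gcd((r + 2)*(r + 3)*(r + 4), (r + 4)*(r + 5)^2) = r + 4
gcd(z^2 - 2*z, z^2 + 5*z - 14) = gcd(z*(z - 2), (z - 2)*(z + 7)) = z - 2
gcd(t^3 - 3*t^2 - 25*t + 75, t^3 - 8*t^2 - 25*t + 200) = t^2 - 25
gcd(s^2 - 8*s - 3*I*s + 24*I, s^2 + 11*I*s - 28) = 1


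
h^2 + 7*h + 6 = (h + 1)*(h + 6)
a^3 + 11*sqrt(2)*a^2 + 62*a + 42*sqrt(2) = (a + sqrt(2))*(a + 3*sqrt(2))*(a + 7*sqrt(2))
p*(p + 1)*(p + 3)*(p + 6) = p^4 + 10*p^3 + 27*p^2 + 18*p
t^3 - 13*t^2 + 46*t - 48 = (t - 8)*(t - 3)*(t - 2)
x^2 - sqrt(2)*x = x*(x - sqrt(2))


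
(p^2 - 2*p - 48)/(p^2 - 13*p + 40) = (p + 6)/(p - 5)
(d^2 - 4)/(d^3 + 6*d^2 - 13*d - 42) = (d - 2)/(d^2 + 4*d - 21)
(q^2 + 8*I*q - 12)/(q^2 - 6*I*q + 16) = (q + 6*I)/(q - 8*I)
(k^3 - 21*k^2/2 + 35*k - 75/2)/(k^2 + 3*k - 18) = (2*k^2 - 15*k + 25)/(2*(k + 6))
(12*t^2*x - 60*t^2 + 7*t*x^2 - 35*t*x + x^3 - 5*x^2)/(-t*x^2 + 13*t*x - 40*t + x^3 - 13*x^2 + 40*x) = (12*t^2 + 7*t*x + x^2)/(-t*x + 8*t + x^2 - 8*x)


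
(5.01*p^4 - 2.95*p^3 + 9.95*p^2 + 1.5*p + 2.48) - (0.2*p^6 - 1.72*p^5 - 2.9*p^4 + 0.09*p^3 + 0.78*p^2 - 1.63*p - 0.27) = -0.2*p^6 + 1.72*p^5 + 7.91*p^4 - 3.04*p^3 + 9.17*p^2 + 3.13*p + 2.75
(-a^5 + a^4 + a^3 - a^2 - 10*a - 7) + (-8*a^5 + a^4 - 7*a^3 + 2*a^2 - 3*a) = -9*a^5 + 2*a^4 - 6*a^3 + a^2 - 13*a - 7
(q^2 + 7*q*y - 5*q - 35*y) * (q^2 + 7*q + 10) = q^4 + 7*q^3*y + 2*q^3 + 14*q^2*y - 25*q^2 - 175*q*y - 50*q - 350*y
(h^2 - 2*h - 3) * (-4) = -4*h^2 + 8*h + 12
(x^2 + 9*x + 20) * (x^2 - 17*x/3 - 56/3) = x^4 + 10*x^3/3 - 149*x^2/3 - 844*x/3 - 1120/3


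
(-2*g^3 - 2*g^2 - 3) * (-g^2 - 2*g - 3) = 2*g^5 + 6*g^4 + 10*g^3 + 9*g^2 + 6*g + 9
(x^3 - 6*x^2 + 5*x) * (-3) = -3*x^3 + 18*x^2 - 15*x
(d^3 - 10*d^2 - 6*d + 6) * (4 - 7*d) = -7*d^4 + 74*d^3 + 2*d^2 - 66*d + 24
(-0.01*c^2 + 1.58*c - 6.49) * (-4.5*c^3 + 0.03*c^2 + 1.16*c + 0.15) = 0.045*c^5 - 7.1103*c^4 + 29.2408*c^3 + 1.6366*c^2 - 7.2914*c - 0.9735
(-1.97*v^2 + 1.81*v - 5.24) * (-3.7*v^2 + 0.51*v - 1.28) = 7.289*v^4 - 7.7017*v^3 + 22.8327*v^2 - 4.9892*v + 6.7072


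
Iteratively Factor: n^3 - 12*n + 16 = (n - 2)*(n^2 + 2*n - 8) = (n - 2)^2*(n + 4)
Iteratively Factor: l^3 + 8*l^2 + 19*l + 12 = (l + 3)*(l^2 + 5*l + 4) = (l + 3)*(l + 4)*(l + 1)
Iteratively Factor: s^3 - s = (s - 1)*(s^2 + s) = s*(s - 1)*(s + 1)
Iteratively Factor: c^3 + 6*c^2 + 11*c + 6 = (c + 2)*(c^2 + 4*c + 3) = (c + 1)*(c + 2)*(c + 3)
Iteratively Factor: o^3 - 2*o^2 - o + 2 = (o - 1)*(o^2 - o - 2) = (o - 2)*(o - 1)*(o + 1)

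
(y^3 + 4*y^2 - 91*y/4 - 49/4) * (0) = 0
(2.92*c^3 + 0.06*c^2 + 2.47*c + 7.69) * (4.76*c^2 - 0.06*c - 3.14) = 13.8992*c^5 + 0.1104*c^4 + 2.5848*c^3 + 36.2678*c^2 - 8.2172*c - 24.1466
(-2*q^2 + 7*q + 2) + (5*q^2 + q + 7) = 3*q^2 + 8*q + 9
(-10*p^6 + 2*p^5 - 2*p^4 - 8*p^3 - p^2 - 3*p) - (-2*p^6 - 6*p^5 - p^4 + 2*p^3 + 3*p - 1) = -8*p^6 + 8*p^5 - p^4 - 10*p^3 - p^2 - 6*p + 1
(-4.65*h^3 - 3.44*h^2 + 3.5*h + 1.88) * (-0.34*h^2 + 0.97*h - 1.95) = 1.581*h^5 - 3.3409*h^4 + 4.5407*h^3 + 9.4638*h^2 - 5.0014*h - 3.666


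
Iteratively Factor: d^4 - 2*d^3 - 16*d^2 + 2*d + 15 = (d + 1)*(d^3 - 3*d^2 - 13*d + 15) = (d + 1)*(d + 3)*(d^2 - 6*d + 5) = (d - 5)*(d + 1)*(d + 3)*(d - 1)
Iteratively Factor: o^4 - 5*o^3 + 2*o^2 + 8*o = (o - 4)*(o^3 - o^2 - 2*o) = o*(o - 4)*(o^2 - o - 2) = o*(o - 4)*(o + 1)*(o - 2)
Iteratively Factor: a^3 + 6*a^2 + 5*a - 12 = (a - 1)*(a^2 + 7*a + 12) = (a - 1)*(a + 4)*(a + 3)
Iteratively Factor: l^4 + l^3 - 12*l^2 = (l + 4)*(l^3 - 3*l^2) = (l - 3)*(l + 4)*(l^2) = l*(l - 3)*(l + 4)*(l)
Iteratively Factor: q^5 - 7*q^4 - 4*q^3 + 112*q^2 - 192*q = (q + 4)*(q^4 - 11*q^3 + 40*q^2 - 48*q) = (q - 3)*(q + 4)*(q^3 - 8*q^2 + 16*q) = (q - 4)*(q - 3)*(q + 4)*(q^2 - 4*q) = q*(q - 4)*(q - 3)*(q + 4)*(q - 4)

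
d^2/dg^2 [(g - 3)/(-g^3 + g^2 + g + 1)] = 2*((g - 3)*(-3*g^2 + 2*g + 1)^2 + (3*g^2 - 2*g + (g - 3)*(3*g - 1) - 1)*(-g^3 + g^2 + g + 1))/(-g^3 + g^2 + g + 1)^3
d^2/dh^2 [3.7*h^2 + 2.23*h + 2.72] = 7.40000000000000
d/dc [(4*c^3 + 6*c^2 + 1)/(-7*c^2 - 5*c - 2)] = (-28*c^4 - 40*c^3 - 54*c^2 - 10*c + 5)/(49*c^4 + 70*c^3 + 53*c^2 + 20*c + 4)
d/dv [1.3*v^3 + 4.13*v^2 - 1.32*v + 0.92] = 3.9*v^2 + 8.26*v - 1.32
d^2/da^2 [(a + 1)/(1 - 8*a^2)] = 16*(-32*a^2*(a + 1) + (3*a + 1)*(8*a^2 - 1))/(8*a^2 - 1)^3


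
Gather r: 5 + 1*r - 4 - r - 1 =0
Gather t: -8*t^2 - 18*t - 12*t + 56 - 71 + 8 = -8*t^2 - 30*t - 7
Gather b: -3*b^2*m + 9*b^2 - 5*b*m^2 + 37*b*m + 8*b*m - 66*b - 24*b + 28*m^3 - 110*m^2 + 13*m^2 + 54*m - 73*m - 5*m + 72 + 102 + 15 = b^2*(9 - 3*m) + b*(-5*m^2 + 45*m - 90) + 28*m^3 - 97*m^2 - 24*m + 189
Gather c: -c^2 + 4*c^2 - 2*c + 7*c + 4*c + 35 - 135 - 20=3*c^2 + 9*c - 120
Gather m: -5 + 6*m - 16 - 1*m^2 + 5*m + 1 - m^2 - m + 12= -2*m^2 + 10*m - 8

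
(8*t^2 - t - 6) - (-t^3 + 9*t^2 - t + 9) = t^3 - t^2 - 15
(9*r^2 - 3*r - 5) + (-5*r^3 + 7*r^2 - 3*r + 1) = -5*r^3 + 16*r^2 - 6*r - 4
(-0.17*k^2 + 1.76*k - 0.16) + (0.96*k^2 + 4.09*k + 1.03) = 0.79*k^2 + 5.85*k + 0.87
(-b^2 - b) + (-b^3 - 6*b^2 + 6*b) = -b^3 - 7*b^2 + 5*b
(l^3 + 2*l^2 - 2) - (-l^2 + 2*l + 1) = l^3 + 3*l^2 - 2*l - 3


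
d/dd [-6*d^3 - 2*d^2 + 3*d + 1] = -18*d^2 - 4*d + 3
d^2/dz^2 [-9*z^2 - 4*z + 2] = -18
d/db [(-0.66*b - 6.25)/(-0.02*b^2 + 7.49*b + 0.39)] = (-0.0132*b^2 - 0.25*b + 46.5551)/(0.0004*b^4 - 0.2996*b^3 + 56.0845*b^2 + 5.8422*b + 0.1521)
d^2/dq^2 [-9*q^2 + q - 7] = -18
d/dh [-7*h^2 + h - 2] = 1 - 14*h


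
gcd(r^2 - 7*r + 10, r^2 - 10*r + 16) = r - 2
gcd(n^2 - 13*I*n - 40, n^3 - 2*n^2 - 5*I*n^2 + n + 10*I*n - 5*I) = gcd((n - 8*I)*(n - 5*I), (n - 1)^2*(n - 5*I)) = n - 5*I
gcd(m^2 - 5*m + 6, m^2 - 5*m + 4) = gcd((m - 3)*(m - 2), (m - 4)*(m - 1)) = 1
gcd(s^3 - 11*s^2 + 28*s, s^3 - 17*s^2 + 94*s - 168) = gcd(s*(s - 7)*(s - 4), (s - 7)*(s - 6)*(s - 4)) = s^2 - 11*s + 28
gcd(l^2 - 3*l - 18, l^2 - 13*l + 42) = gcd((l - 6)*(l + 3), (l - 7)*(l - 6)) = l - 6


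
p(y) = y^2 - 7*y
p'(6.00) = 5.00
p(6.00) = -6.00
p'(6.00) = 5.00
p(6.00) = -6.00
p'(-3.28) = -13.56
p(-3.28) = 33.72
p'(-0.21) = -7.42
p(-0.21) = 1.51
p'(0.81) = -5.38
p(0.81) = -5.01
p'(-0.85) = -8.70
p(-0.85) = 6.67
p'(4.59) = 2.18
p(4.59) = -11.06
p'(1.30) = -4.40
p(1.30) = -7.41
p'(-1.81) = -10.62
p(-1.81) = 15.95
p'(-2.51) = -12.02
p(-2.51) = 23.87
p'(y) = 2*y - 7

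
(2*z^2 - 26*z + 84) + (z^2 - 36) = 3*z^2 - 26*z + 48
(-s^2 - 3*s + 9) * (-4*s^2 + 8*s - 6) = 4*s^4 + 4*s^3 - 54*s^2 + 90*s - 54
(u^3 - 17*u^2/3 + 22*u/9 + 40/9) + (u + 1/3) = u^3 - 17*u^2/3 + 31*u/9 + 43/9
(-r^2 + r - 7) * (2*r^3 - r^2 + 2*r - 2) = -2*r^5 + 3*r^4 - 17*r^3 + 11*r^2 - 16*r + 14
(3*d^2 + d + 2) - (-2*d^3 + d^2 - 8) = 2*d^3 + 2*d^2 + d + 10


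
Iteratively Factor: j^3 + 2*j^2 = (j + 2)*(j^2) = j*(j + 2)*(j)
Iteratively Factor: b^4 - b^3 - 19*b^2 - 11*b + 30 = (b + 2)*(b^3 - 3*b^2 - 13*b + 15) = (b - 5)*(b + 2)*(b^2 + 2*b - 3) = (b - 5)*(b - 1)*(b + 2)*(b + 3)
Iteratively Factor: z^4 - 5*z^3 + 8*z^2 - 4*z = (z - 2)*(z^3 - 3*z^2 + 2*z) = (z - 2)*(z - 1)*(z^2 - 2*z) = z*(z - 2)*(z - 1)*(z - 2)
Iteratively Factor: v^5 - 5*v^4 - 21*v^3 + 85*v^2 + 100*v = (v - 5)*(v^4 - 21*v^2 - 20*v) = (v - 5)*(v + 4)*(v^3 - 4*v^2 - 5*v) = (v - 5)^2*(v + 4)*(v^2 + v) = (v - 5)^2*(v + 1)*(v + 4)*(v)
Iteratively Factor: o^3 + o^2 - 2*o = (o + 2)*(o^2 - o) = (o - 1)*(o + 2)*(o)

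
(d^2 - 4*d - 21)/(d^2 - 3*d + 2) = (d^2 - 4*d - 21)/(d^2 - 3*d + 2)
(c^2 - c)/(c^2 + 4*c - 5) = c/(c + 5)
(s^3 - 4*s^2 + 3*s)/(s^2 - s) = s - 3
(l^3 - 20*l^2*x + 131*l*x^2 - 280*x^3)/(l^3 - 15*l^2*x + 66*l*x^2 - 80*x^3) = (-l + 7*x)/(-l + 2*x)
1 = 1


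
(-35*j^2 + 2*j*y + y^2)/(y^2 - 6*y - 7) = (35*j^2 - 2*j*y - y^2)/(-y^2 + 6*y + 7)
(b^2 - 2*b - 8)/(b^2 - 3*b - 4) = (b + 2)/(b + 1)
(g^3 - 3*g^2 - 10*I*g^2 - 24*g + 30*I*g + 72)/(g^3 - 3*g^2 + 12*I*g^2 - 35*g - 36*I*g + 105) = (g^2 - 10*I*g - 24)/(g^2 + 12*I*g - 35)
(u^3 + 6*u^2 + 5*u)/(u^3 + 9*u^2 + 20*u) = (u + 1)/(u + 4)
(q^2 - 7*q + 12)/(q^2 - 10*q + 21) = (q - 4)/(q - 7)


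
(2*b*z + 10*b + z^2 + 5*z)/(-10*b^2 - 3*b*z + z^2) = (z + 5)/(-5*b + z)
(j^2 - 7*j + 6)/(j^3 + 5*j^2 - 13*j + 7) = (j - 6)/(j^2 + 6*j - 7)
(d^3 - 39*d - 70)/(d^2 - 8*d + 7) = (d^2 + 7*d + 10)/(d - 1)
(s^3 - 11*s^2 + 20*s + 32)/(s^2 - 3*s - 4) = s - 8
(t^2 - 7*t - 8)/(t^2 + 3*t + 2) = (t - 8)/(t + 2)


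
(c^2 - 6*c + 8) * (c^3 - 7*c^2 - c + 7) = c^5 - 13*c^4 + 49*c^3 - 43*c^2 - 50*c + 56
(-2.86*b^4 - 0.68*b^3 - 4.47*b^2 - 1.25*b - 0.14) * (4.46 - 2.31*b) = 6.6066*b^5 - 11.1848*b^4 + 7.2929*b^3 - 17.0487*b^2 - 5.2516*b - 0.6244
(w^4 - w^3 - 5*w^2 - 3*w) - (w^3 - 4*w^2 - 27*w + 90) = w^4 - 2*w^3 - w^2 + 24*w - 90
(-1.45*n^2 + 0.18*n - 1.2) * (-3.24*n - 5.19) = 4.698*n^3 + 6.9423*n^2 + 2.9538*n + 6.228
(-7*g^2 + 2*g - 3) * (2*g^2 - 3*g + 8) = -14*g^4 + 25*g^3 - 68*g^2 + 25*g - 24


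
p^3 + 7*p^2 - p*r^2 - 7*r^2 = (p + 7)*(p - r)*(p + r)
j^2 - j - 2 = (j - 2)*(j + 1)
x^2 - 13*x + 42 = (x - 7)*(x - 6)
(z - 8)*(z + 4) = z^2 - 4*z - 32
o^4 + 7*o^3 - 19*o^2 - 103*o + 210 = (o - 3)*(o - 2)*(o + 5)*(o + 7)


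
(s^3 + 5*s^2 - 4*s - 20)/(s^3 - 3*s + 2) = (s^2 + 3*s - 10)/(s^2 - 2*s + 1)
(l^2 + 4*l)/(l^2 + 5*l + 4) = l/(l + 1)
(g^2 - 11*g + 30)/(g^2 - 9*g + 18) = (g - 5)/(g - 3)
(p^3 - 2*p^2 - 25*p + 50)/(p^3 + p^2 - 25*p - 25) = (p - 2)/(p + 1)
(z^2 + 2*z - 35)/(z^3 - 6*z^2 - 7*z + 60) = (z + 7)/(z^2 - z - 12)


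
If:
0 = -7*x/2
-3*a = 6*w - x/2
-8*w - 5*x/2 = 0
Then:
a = 0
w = 0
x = 0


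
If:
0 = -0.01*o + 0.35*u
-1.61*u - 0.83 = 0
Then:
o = -18.04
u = -0.52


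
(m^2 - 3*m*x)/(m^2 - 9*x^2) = m/(m + 3*x)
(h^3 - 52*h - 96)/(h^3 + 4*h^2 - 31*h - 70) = (h^2 - 2*h - 48)/(h^2 + 2*h - 35)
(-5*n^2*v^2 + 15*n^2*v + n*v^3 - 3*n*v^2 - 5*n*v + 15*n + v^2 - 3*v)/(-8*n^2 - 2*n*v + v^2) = (5*n^2*v^2 - 15*n^2*v - n*v^3 + 3*n*v^2 + 5*n*v - 15*n - v^2 + 3*v)/(8*n^2 + 2*n*v - v^2)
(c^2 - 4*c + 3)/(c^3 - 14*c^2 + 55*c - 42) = (c - 3)/(c^2 - 13*c + 42)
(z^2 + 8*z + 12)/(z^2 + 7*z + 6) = (z + 2)/(z + 1)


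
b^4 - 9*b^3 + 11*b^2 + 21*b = b*(b - 7)*(b - 3)*(b + 1)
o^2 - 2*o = o*(o - 2)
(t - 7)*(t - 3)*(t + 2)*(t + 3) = t^4 - 5*t^3 - 23*t^2 + 45*t + 126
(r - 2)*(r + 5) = r^2 + 3*r - 10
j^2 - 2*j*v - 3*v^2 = (j - 3*v)*(j + v)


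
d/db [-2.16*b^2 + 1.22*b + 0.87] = 1.22 - 4.32*b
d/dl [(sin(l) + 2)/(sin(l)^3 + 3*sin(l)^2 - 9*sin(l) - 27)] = (-3*sin(l) + cos(2*l) - 4)*cos(l)/((sin(l) - 3)^2*(sin(l) + 3)^3)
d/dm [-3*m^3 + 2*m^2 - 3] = m*(4 - 9*m)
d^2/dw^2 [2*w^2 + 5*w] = 4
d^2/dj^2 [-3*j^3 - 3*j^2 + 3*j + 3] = -18*j - 6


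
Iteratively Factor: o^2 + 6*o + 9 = (o + 3)*(o + 3)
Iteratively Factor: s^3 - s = (s + 1)*(s^2 - s) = s*(s + 1)*(s - 1)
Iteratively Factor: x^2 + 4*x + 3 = (x + 3)*(x + 1)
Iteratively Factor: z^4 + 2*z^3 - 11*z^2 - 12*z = (z + 1)*(z^3 + z^2 - 12*z) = (z + 1)*(z + 4)*(z^2 - 3*z) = (z - 3)*(z + 1)*(z + 4)*(z)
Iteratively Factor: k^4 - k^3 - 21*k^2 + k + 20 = (k - 1)*(k^3 - 21*k - 20) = (k - 1)*(k + 4)*(k^2 - 4*k - 5) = (k - 1)*(k + 1)*(k + 4)*(k - 5)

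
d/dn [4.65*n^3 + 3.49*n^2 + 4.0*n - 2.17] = 13.95*n^2 + 6.98*n + 4.0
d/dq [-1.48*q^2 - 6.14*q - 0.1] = -2.96*q - 6.14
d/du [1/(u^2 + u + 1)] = (-2*u - 1)/(u^2 + u + 1)^2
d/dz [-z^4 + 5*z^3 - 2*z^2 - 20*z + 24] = -4*z^3 + 15*z^2 - 4*z - 20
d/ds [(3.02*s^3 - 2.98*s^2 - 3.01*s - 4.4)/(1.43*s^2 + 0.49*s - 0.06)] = (4.3186*s^4 + 2.9596*s^3 + 2.3005*s^2 + 12.9416*s + 2.3366)/(2.0449*s^4 + 1.4014*s^3 + 0.0685*s^2 - 0.0588*s + 0.0036)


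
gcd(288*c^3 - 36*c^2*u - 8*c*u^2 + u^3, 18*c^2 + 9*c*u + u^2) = 6*c + u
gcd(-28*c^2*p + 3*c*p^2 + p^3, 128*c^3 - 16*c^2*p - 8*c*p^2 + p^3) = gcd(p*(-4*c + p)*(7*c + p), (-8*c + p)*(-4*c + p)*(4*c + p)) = -4*c + p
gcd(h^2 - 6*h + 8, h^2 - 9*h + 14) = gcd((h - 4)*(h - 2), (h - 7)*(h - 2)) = h - 2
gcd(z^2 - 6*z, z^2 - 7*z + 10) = 1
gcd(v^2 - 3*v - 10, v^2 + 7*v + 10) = v + 2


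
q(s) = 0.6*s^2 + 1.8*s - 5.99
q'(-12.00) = -12.60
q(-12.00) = 58.81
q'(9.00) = 12.60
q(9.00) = 58.81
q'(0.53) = 2.44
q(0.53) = -4.87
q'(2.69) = 5.03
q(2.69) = 3.19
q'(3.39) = 5.87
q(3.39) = 7.01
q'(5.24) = 8.09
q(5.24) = 19.92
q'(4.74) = 7.49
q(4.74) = 16.02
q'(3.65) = 6.18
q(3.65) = 8.57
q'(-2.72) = -1.46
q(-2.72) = -6.45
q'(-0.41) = 1.31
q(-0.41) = -6.63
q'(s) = 1.2*s + 1.8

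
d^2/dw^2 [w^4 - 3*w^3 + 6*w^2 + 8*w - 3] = 12*w^2 - 18*w + 12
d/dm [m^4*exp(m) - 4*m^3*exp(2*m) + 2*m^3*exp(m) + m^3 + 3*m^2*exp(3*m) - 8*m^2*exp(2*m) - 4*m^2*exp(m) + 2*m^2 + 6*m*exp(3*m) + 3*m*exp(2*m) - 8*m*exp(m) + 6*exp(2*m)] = m^4*exp(m) - 8*m^3*exp(2*m) + 6*m^3*exp(m) + 9*m^2*exp(3*m) - 28*m^2*exp(2*m) + 2*m^2*exp(m) + 3*m^2 + 24*m*exp(3*m) - 10*m*exp(2*m) - 16*m*exp(m) + 4*m + 6*exp(3*m) + 15*exp(2*m) - 8*exp(m)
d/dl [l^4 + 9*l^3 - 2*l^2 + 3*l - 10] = 4*l^3 + 27*l^2 - 4*l + 3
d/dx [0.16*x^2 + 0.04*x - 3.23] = 0.32*x + 0.04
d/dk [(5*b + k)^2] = 10*b + 2*k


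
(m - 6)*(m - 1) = m^2 - 7*m + 6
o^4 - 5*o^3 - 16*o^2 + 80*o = o*(o - 5)*(o - 4)*(o + 4)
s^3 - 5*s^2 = s^2*(s - 5)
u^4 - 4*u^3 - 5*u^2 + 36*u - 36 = (u - 3)*(u - 2)^2*(u + 3)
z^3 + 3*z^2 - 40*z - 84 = (z - 6)*(z + 2)*(z + 7)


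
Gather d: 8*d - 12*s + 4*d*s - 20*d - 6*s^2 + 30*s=d*(4*s - 12) - 6*s^2 + 18*s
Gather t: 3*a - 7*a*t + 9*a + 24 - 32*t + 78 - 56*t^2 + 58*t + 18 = 12*a - 56*t^2 + t*(26 - 7*a) + 120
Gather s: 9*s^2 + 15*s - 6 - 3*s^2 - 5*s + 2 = 6*s^2 + 10*s - 4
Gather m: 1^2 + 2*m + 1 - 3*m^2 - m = -3*m^2 + m + 2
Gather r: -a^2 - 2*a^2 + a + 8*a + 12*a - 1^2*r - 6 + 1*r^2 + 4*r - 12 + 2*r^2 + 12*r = -3*a^2 + 21*a + 3*r^2 + 15*r - 18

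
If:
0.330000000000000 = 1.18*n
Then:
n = 0.28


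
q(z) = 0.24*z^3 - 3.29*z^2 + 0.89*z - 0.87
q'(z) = 0.72*z^2 - 6.58*z + 0.89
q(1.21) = -4.18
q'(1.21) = -6.02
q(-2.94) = -38.02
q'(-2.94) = 26.46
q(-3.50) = -54.58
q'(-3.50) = 32.74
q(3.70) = -30.46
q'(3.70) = -13.60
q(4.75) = -45.15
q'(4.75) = -14.12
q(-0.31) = -1.47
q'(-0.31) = 3.00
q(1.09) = -3.50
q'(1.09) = -5.43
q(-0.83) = -4.01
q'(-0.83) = 6.85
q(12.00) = -49.23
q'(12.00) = 25.61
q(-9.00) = -450.33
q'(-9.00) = 118.43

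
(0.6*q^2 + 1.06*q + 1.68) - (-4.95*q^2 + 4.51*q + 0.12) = 5.55*q^2 - 3.45*q + 1.56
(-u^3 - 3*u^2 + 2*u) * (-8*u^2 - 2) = 8*u^5 + 24*u^4 - 14*u^3 + 6*u^2 - 4*u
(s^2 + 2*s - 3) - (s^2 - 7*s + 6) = 9*s - 9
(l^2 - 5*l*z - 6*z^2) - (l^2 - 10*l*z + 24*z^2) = 5*l*z - 30*z^2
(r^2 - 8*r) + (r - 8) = r^2 - 7*r - 8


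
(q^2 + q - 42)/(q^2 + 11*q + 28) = (q - 6)/(q + 4)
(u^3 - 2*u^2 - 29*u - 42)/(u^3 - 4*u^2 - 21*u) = (u + 2)/u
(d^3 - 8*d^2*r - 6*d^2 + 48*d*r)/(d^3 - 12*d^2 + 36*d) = (d - 8*r)/(d - 6)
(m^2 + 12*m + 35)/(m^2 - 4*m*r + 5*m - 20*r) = (-m - 7)/(-m + 4*r)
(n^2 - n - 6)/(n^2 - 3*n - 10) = (n - 3)/(n - 5)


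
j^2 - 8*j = j*(j - 8)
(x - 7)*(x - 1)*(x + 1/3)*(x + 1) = x^4 - 20*x^3/3 - 10*x^2/3 + 20*x/3 + 7/3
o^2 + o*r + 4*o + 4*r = (o + 4)*(o + r)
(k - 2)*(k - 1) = k^2 - 3*k + 2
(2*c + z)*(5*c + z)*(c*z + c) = 10*c^3*z + 10*c^3 + 7*c^2*z^2 + 7*c^2*z + c*z^3 + c*z^2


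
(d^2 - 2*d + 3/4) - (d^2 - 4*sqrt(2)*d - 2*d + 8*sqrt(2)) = 4*sqrt(2)*d - 8*sqrt(2) + 3/4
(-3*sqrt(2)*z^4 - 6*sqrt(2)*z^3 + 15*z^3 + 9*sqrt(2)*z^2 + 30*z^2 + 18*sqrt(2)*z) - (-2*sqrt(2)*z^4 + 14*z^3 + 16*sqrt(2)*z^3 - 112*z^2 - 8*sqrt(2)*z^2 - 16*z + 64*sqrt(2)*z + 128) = -sqrt(2)*z^4 - 22*sqrt(2)*z^3 + z^3 + 17*sqrt(2)*z^2 + 142*z^2 - 46*sqrt(2)*z + 16*z - 128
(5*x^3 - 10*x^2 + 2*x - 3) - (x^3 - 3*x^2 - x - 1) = 4*x^3 - 7*x^2 + 3*x - 2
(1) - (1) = 0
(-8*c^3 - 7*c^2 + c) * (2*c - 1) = -16*c^4 - 6*c^3 + 9*c^2 - c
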